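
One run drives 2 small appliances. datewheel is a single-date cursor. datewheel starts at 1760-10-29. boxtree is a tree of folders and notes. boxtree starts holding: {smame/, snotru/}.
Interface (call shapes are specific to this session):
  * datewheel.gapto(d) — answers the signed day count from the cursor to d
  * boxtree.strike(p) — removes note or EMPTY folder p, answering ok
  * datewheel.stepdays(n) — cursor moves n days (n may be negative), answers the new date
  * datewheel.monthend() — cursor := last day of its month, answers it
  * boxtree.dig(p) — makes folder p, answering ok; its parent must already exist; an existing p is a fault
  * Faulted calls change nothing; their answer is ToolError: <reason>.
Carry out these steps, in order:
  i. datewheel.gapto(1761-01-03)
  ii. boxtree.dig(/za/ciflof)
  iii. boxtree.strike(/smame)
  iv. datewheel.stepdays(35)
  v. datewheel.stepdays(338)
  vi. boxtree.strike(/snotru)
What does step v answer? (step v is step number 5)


Answer: 1761-11-06

Derivation:
% datewheel.gapto d: 1761-01-03
  66
% boxtree.dig p: /za/ciflof
  ToolError: no parent
% boxtree.strike p: /smame
  ok
% datewheel.stepdays n: 35
  1760-12-03
% datewheel.stepdays n: 338
  1761-11-06
% boxtree.strike p: /snotru
  ok


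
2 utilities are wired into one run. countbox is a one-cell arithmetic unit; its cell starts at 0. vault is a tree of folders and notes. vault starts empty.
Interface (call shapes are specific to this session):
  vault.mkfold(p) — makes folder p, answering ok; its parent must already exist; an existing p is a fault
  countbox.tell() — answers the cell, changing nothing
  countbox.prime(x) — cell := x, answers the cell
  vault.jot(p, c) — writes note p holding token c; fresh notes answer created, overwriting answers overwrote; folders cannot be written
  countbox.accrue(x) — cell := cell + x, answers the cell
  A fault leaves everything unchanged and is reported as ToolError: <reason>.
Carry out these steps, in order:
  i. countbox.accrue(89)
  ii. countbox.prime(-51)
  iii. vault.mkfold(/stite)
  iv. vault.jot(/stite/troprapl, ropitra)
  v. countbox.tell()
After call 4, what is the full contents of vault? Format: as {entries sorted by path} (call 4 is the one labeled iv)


~$ countbox.accrue 89
:: 89
~$ countbox.prime -51
:: -51
~$ vault.mkfold /stite
:: ok
~$ vault.jot /stite/troprapl ropitra
:: created
~$ countbox.tell
:: -51

Answer: {stite/, stite/troprapl=ropitra}


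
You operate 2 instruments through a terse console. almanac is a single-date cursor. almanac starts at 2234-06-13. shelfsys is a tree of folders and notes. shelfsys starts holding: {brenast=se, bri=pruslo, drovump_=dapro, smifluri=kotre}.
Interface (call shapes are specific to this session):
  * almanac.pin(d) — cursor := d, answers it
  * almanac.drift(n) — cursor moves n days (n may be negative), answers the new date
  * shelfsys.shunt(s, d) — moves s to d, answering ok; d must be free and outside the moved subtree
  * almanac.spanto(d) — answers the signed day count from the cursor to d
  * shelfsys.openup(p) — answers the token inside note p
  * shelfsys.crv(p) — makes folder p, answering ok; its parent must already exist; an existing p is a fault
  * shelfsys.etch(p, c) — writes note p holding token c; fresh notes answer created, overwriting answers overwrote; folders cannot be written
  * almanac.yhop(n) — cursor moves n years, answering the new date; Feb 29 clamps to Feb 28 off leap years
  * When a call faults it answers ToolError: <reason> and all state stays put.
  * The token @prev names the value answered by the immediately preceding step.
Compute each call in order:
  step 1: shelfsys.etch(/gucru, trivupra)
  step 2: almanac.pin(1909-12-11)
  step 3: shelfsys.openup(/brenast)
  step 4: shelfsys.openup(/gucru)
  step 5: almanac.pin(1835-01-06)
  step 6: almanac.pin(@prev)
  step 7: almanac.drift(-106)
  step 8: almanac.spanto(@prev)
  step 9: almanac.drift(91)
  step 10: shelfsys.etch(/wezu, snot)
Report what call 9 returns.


-- 1. shelfsys.etch(/gucru, trivupra) => created
-- 2. almanac.pin(1909-12-11) => 1909-12-11
-- 3. shelfsys.openup(/brenast) => se
-- 4. shelfsys.openup(/gucru) => trivupra
-- 5. almanac.pin(1835-01-06) => 1835-01-06
-- 6. almanac.pin(@prev) => 1835-01-06
-- 7. almanac.drift(-106) => 1834-09-22
-- 8. almanac.spanto(@prev) => 0
-- 9. almanac.drift(91) => 1834-12-22
-- 10. shelfsys.etch(/wezu, snot) => created

Answer: 1834-12-22


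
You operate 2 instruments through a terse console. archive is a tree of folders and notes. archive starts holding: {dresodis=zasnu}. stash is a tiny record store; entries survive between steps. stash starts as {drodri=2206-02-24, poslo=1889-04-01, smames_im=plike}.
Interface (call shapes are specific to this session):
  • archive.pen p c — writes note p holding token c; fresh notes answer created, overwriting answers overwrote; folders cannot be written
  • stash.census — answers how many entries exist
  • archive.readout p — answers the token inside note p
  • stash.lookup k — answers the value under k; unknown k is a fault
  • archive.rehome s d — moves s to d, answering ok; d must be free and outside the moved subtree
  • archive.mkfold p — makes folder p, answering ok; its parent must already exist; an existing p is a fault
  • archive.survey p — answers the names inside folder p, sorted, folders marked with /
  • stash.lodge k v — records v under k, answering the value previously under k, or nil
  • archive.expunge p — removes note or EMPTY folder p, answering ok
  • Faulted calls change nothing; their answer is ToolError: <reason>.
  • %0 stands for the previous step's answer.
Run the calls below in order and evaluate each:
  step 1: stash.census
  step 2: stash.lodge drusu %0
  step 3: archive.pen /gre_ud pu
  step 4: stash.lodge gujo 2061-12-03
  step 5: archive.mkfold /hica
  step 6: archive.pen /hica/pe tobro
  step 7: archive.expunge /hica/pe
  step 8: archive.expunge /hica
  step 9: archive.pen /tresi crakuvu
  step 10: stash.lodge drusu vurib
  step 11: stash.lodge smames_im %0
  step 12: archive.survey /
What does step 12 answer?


Answer: [dresodis, gre_ud, tresi]

Derivation:
Step: census[]
Result: 3
Step: lodge[k→drusu; v→%0]
Result: nil
Step: pen[p→/gre_ud; c→pu]
Result: created
Step: lodge[k→gujo; v→2061-12-03]
Result: nil
Step: mkfold[p→/hica]
Result: ok
Step: pen[p→/hica/pe; c→tobro]
Result: created
Step: expunge[p→/hica/pe]
Result: ok
Step: expunge[p→/hica]
Result: ok
Step: pen[p→/tresi; c→crakuvu]
Result: created
Step: lodge[k→drusu; v→vurib]
Result: 3
Step: lodge[k→smames_im; v→%0]
Result: plike
Step: survey[p→/]
Result: [dresodis, gre_ud, tresi]


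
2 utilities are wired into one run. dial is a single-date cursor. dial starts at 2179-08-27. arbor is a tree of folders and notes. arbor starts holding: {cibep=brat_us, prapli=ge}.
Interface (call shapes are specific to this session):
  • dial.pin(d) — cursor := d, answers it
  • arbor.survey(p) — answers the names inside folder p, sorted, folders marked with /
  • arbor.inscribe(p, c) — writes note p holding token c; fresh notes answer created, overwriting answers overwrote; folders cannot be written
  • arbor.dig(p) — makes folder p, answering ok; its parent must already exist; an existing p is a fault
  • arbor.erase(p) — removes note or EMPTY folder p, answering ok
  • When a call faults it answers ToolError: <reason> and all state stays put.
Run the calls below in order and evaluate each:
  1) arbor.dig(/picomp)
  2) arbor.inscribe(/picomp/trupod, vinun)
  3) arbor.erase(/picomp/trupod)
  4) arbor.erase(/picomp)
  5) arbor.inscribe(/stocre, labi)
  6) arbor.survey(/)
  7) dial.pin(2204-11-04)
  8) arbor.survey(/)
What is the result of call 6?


Answer: [cibep, prapli, stocre]

Derivation:
-- 1. arbor.dig(p: /picomp) == ok
-- 2. arbor.inscribe(p: /picomp/trupod, c: vinun) == created
-- 3. arbor.erase(p: /picomp/trupod) == ok
-- 4. arbor.erase(p: /picomp) == ok
-- 5. arbor.inscribe(p: /stocre, c: labi) == created
-- 6. arbor.survey(p: /) == [cibep, prapli, stocre]
-- 7. dial.pin(d: 2204-11-04) == 2204-11-04
-- 8. arbor.survey(p: /) == [cibep, prapli, stocre]


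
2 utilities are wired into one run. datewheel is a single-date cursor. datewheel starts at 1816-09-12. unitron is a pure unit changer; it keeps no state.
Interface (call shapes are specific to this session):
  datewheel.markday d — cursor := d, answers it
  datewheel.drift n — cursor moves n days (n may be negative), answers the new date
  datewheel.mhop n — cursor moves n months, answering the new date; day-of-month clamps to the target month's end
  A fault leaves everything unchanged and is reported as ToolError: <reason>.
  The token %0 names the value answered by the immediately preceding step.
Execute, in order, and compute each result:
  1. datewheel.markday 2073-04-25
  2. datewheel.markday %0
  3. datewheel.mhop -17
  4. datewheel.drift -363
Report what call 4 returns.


Answer: 2070-11-27

Derivation:
% datewheel.markday(2073-04-25) : 2073-04-25
% datewheel.markday(%0) : 2073-04-25
% datewheel.mhop(-17) : 2071-11-25
% datewheel.drift(-363) : 2070-11-27


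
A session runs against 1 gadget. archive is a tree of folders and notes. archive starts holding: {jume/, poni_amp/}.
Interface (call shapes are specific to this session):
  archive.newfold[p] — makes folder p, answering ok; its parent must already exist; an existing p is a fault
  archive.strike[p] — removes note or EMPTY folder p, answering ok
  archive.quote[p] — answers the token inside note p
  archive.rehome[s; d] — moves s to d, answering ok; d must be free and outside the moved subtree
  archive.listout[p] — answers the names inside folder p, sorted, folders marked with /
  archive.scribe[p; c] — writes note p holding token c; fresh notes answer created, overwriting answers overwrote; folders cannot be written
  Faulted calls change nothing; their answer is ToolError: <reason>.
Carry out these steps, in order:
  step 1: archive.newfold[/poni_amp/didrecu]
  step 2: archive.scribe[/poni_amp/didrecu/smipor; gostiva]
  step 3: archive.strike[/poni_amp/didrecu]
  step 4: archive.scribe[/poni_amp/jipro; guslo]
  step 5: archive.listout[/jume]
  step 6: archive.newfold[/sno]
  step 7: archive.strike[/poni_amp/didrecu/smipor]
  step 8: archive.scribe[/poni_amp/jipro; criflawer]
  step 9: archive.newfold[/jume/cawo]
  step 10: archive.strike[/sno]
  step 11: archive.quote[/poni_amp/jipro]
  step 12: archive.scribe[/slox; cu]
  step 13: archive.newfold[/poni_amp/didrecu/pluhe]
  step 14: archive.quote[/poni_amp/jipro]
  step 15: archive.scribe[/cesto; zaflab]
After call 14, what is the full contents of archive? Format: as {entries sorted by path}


I invoke archive.newfold passing p: /poni_amp/didrecu, and get ok.
I use archive.scribe passing p: /poni_amp/didrecu/smipor, c: gostiva, giving created.
Then archive.strike passing p: /poni_amp/didrecu, giving ToolError: not empty.
I run archive.scribe passing p: /poni_amp/jipro, c: guslo, — result: created.
Calling archive.listout passing p: /jume, and get [].
Next I call archive.newfold passing p: /sno, yielding ok.
I run archive.strike passing p: /poni_amp/didrecu/smipor, — result: ok.
I try archive.scribe passing p: /poni_amp/jipro, c: criflawer: overwrote.
Using archive.newfold passing p: /jume/cawo, which returns ok.
Using archive.strike passing p: /sno, which returns ok.
Invoking archive.quote passing p: /poni_amp/jipro, giving criflawer.
Then archive.scribe passing p: /slox, c: cu, which returns created.
Calling archive.newfold passing p: /poni_amp/didrecu/pluhe, → ok.
I call archive.quote passing p: /poni_amp/jipro, and observe criflawer.
I use archive.scribe passing p: /cesto, c: zaflab, and get created.

Answer: {jume/, jume/cawo/, poni_amp/, poni_amp/didrecu/, poni_amp/didrecu/pluhe/, poni_amp/jipro=criflawer, slox=cu}


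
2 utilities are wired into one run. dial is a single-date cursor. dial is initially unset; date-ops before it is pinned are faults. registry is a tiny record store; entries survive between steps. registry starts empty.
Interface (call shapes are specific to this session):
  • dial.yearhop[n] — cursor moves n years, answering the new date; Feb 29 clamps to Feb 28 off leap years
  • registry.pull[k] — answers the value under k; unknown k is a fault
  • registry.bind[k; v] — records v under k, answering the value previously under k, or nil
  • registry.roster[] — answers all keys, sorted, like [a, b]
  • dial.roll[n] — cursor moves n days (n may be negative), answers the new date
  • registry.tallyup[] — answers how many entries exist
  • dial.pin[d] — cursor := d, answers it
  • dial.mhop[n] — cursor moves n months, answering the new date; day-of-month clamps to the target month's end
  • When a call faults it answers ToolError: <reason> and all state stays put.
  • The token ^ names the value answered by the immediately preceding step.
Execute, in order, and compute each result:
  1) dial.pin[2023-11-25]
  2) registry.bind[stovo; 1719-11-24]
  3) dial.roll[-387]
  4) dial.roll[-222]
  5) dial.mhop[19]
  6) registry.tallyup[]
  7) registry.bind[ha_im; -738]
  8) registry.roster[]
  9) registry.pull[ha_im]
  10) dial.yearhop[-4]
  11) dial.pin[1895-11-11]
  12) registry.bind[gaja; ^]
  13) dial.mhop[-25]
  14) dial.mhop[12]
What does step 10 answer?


Answer: 2019-10-26

Derivation:
I call dial.pin with d→2023-11-25, and get 2023-11-25.
Calling registry.bind with k→stovo, v→1719-11-24, giving nil.
I invoke dial.roll with n→-387, which returns 2022-11-03.
I call dial.roll with n→-222, — result: 2022-03-26.
Calling dial.mhop with n→19, — result: 2023-10-26.
I run registry.tallyup, — result: 1.
I try registry.bind with k→ha_im, v→-738, and observe nil.
Invoking registry.roster(): [ha_im, stovo].
Invoking registry.pull with k→ha_im, and get -738.
I call dial.yearhop with n→-4, → 2019-10-26.
I call dial.pin with d→1895-11-11, and see 1895-11-11.
Calling registry.bind with k→gaja, v→^, — result: nil.
I run dial.mhop with n→-25, which returns 1893-10-11.
I use dial.mhop with n→12, → 1894-10-11.


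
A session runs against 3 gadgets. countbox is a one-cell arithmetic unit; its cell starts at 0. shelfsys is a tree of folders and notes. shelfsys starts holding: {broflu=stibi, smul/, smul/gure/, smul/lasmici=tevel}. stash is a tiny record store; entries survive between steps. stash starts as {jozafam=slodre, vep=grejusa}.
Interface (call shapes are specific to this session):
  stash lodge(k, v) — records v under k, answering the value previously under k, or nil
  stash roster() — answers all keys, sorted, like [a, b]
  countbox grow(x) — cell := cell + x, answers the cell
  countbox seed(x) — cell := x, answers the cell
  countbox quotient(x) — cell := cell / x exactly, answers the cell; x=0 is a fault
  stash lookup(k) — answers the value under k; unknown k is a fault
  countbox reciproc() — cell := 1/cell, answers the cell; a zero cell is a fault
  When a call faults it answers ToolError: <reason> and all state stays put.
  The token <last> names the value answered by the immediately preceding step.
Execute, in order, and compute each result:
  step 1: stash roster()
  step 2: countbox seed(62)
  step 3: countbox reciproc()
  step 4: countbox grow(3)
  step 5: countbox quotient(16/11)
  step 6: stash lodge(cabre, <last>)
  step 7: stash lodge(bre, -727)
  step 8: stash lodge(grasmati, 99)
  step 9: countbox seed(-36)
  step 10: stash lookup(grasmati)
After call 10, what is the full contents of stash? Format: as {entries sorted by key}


→ stash roster()
← [jozafam, vep]
→ countbox seed(x='62')
← 62
→ countbox reciproc()
← 1/62
→ countbox grow(x='3')
← 187/62
→ countbox quotient(x='16/11')
← 2057/992
→ stash lodge(k='cabre', v='<last>')
← nil
→ stash lodge(k='bre', v='-727')
← nil
→ stash lodge(k='grasmati', v='99')
← nil
→ countbox seed(x='-36')
← -36
→ stash lookup(k='grasmati')
← 99

Answer: {bre=-727, cabre=2057/992, grasmati=99, jozafam=slodre, vep=grejusa}


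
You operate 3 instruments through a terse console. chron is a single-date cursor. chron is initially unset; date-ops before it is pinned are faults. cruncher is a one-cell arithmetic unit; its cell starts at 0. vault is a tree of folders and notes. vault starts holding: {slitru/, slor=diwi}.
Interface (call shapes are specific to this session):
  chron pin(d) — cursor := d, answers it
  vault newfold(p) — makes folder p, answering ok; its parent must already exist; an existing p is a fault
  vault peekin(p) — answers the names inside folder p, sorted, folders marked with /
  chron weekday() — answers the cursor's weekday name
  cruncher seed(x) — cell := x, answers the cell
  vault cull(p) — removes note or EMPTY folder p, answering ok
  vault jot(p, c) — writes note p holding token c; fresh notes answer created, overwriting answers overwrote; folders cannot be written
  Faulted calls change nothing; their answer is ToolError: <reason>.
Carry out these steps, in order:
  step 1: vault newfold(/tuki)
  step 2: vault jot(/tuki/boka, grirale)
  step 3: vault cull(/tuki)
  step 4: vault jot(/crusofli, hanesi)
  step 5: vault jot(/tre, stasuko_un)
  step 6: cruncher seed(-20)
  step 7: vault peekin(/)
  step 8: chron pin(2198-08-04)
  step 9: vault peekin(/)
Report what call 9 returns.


Answer: [crusofli, slitru/, slor, tre, tuki/]

Derivation:
# 1. vault newfold(/tuki) -> ok
# 2. vault jot(/tuki/boka, grirale) -> created
# 3. vault cull(/tuki) -> ToolError: not empty
# 4. vault jot(/crusofli, hanesi) -> created
# 5. vault jot(/tre, stasuko_un) -> created
# 6. cruncher seed(-20) -> -20
# 7. vault peekin(/) -> [crusofli, slitru/, slor, tre, tuki/]
# 8. chron pin(2198-08-04) -> 2198-08-04
# 9. vault peekin(/) -> [crusofli, slitru/, slor, tre, tuki/]


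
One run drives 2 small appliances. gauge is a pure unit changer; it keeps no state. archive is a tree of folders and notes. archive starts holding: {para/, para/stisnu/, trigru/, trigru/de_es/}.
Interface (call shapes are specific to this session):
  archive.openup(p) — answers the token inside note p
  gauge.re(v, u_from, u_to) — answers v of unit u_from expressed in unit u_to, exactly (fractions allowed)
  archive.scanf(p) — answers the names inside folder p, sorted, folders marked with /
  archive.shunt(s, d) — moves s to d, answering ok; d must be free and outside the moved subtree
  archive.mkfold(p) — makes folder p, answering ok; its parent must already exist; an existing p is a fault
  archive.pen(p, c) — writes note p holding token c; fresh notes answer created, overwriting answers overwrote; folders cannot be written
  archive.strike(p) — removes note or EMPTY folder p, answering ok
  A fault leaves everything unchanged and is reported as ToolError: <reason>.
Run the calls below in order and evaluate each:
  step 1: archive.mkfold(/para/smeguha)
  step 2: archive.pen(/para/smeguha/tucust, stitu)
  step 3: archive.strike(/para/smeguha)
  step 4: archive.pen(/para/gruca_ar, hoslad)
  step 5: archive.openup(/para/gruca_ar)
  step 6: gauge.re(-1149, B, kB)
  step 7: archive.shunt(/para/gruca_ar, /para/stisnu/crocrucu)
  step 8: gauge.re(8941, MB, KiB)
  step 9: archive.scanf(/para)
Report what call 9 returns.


Answer: [smeguha/, stisnu/]

Derivation:
# archive.mkfold(/para/smeguha) -> ok
# archive.pen(/para/smeguha/tucust, stitu) -> created
# archive.strike(/para/smeguha) -> ToolError: not empty
# archive.pen(/para/gruca_ar, hoslad) -> created
# archive.openup(/para/gruca_ar) -> hoslad
# gauge.re(-1149, B, kB) -> -1149/1000
# archive.shunt(/para/gruca_ar, /para/stisnu/crocrucu) -> ok
# gauge.re(8941, MB, KiB) -> 139703125/16
# archive.scanf(/para) -> [smeguha/, stisnu/]


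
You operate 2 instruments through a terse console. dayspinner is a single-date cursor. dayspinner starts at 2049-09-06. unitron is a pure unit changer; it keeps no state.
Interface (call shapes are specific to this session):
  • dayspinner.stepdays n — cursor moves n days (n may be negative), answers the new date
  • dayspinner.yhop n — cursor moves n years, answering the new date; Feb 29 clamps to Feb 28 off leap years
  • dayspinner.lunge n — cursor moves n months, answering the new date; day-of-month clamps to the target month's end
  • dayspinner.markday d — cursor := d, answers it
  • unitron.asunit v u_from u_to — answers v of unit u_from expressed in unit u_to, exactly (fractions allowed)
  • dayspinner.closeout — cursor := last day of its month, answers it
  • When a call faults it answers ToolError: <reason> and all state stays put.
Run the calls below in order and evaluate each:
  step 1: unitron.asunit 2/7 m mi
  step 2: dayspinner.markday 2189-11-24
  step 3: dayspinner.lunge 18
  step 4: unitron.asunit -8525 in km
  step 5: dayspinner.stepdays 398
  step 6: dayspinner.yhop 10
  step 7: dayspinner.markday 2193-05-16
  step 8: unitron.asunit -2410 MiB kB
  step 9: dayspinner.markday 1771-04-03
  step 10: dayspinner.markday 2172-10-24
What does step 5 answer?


Answer: 2192-06-25

Derivation:
% asunit v→2/7 u_from→m u_to→mi
= 125/704088
% markday d→2189-11-24
= 2189-11-24
% lunge n→18
= 2191-05-24
% asunit v→-8525 u_from→in u_to→km
= -43307/200000
% stepdays n→398
= 2192-06-25
% yhop n→10
= 2202-06-25
% markday d→2193-05-16
= 2193-05-16
% asunit v→-2410 u_from→MiB u_to→kB
= -63176704/25
% markday d→1771-04-03
= 1771-04-03
% markday d→2172-10-24
= 2172-10-24


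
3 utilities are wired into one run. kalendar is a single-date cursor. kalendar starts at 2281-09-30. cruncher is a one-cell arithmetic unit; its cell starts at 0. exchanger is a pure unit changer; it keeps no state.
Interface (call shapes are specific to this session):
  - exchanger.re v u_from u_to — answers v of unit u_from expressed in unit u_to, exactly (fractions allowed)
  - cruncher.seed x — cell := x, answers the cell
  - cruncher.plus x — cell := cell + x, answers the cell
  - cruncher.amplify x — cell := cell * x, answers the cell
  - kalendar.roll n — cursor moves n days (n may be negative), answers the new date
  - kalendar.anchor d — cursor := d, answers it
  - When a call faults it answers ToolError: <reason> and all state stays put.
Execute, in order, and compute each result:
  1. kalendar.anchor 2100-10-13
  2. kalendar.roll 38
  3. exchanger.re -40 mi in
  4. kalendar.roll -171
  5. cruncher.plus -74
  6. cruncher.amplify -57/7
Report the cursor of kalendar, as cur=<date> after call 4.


Answer: cur=2100-06-02

Derivation:
·→ anchor(d→2100-10-13)
·← 2100-10-13
·→ roll(n→38)
·← 2100-11-20
·→ re(v→-40, u_from→mi, u_to→in)
·← -2534400
·→ roll(n→-171)
·← 2100-06-02
·→ plus(x→-74)
·← -74
·→ amplify(x→-57/7)
·← 4218/7


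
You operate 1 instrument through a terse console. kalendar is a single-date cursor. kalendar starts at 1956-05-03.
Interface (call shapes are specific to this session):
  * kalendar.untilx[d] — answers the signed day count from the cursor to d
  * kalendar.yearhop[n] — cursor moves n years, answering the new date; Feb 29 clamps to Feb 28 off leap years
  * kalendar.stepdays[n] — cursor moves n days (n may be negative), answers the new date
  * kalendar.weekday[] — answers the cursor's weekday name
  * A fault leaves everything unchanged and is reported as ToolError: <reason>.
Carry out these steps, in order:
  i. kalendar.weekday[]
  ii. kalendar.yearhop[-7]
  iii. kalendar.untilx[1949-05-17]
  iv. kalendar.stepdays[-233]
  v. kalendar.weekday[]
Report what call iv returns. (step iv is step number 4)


Answer: 1948-09-12

Derivation:
==> kalendar.weekday()
<== Thursday
==> kalendar.yearhop(-7)
<== 1949-05-03
==> kalendar.untilx(1949-05-17)
<== 14
==> kalendar.stepdays(-233)
<== 1948-09-12
==> kalendar.weekday()
<== Sunday


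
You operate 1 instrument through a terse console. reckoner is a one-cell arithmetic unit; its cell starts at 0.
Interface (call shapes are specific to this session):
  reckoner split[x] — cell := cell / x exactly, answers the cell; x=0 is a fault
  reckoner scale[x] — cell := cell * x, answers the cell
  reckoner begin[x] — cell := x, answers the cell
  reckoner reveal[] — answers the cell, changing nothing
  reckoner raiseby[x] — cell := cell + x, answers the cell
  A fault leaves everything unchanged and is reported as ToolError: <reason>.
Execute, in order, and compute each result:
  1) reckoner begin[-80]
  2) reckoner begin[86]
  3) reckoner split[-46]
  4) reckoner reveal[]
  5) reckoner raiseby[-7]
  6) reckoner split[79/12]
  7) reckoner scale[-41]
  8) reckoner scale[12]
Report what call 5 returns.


-> reckoner begin(x='-80')
<- -80
-> reckoner begin(x='86')
<- 86
-> reckoner split(x='-46')
<- -43/23
-> reckoner reveal()
<- -43/23
-> reckoner raiseby(x='-7')
<- -204/23
-> reckoner split(x='79/12')
<- -2448/1817
-> reckoner scale(x='-41')
<- 100368/1817
-> reckoner scale(x='12')
<- 1204416/1817

Answer: -204/23


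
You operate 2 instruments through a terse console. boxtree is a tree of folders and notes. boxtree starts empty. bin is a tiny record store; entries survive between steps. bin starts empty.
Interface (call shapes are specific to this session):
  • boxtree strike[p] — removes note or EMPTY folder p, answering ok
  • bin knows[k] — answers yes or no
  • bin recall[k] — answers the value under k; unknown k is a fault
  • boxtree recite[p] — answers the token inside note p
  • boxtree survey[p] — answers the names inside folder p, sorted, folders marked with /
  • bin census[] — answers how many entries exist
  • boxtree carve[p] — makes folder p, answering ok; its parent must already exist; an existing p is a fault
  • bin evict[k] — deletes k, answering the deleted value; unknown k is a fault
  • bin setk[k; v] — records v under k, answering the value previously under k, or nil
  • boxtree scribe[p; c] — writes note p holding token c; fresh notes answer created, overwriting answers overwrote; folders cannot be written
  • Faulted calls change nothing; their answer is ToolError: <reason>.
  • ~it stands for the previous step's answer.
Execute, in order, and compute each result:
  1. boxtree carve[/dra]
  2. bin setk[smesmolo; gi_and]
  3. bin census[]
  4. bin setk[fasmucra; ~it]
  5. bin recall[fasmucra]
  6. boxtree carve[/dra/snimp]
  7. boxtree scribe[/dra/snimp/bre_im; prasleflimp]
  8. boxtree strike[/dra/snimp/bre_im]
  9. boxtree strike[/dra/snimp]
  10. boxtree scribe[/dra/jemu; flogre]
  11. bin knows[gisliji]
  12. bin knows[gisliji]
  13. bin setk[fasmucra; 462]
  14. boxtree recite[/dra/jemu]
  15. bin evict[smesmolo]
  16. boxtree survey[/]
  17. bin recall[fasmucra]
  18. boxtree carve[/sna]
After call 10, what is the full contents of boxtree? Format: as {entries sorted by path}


Answer: {dra/, dra/jemu=flogre}

Derivation:
CALL boxtree carve[p: /dra]
RET  ok
CALL bin setk[k: smesmolo; v: gi_and]
RET  nil
CALL bin census[]
RET  1
CALL bin setk[k: fasmucra; v: ~it]
RET  nil
CALL bin recall[k: fasmucra]
RET  1
CALL boxtree carve[p: /dra/snimp]
RET  ok
CALL boxtree scribe[p: /dra/snimp/bre_im; c: prasleflimp]
RET  created
CALL boxtree strike[p: /dra/snimp/bre_im]
RET  ok
CALL boxtree strike[p: /dra/snimp]
RET  ok
CALL boxtree scribe[p: /dra/jemu; c: flogre]
RET  created
CALL bin knows[k: gisliji]
RET  no
CALL bin knows[k: gisliji]
RET  no
CALL bin setk[k: fasmucra; v: 462]
RET  1
CALL boxtree recite[p: /dra/jemu]
RET  flogre
CALL bin evict[k: smesmolo]
RET  gi_and
CALL boxtree survey[p: /]
RET  [dra/]
CALL bin recall[k: fasmucra]
RET  462
CALL boxtree carve[p: /sna]
RET  ok


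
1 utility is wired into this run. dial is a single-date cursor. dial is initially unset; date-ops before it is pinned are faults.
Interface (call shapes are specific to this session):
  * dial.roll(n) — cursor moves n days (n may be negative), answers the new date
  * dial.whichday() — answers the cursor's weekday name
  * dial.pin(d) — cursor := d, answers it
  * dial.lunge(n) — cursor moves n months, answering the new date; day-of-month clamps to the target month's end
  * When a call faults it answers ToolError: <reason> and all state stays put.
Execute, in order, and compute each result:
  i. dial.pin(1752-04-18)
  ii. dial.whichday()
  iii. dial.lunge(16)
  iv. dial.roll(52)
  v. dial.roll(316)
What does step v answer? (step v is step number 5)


I run pin on 1752-04-18, and see 1752-04-18.
Next I call whichday, and observe Tuesday.
Calling lunge on 16: 1753-08-18.
Then roll on 52, and observe 1753-10-09.
I invoke roll on 316, and see 1754-08-21.

Answer: 1754-08-21


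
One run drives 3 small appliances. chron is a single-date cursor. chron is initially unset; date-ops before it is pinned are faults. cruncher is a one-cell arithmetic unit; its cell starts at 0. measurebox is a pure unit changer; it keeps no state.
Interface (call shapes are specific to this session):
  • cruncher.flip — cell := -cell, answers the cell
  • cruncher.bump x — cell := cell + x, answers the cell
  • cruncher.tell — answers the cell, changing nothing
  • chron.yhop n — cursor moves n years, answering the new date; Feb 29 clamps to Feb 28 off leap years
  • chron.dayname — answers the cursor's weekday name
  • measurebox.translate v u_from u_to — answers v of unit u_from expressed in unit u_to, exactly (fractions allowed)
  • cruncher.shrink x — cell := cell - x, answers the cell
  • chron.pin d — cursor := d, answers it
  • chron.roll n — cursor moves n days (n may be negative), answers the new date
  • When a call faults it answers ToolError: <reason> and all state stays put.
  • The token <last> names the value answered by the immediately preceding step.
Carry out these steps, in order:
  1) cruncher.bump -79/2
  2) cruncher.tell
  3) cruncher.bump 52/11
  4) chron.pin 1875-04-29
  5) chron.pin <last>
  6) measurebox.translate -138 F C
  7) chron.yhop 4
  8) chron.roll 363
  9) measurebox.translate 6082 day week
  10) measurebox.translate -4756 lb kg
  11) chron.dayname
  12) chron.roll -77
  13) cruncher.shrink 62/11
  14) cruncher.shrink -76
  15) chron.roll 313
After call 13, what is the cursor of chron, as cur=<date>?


Answer: cur=1880-02-09

Derivation:
Step: bump[-79/2]
Result: -79/2
Step: tell[]
Result: -79/2
Step: bump[52/11]
Result: -765/22
Step: pin[1875-04-29]
Result: 1875-04-29
Step: pin[<last>]
Result: 1875-04-29
Step: translate[-138; F; C]
Result: -850/9
Step: yhop[4]
Result: 1879-04-29
Step: roll[363]
Result: 1880-04-26
Step: translate[6082; day; week]
Result: 6082/7
Step: translate[-4756; lb; kg]
Result: -53932132793/25000000
Step: dayname[]
Result: Monday
Step: roll[-77]
Result: 1880-02-09
Step: shrink[62/11]
Result: -889/22
Step: shrink[-76]
Result: 783/22
Step: roll[313]
Result: 1880-12-18


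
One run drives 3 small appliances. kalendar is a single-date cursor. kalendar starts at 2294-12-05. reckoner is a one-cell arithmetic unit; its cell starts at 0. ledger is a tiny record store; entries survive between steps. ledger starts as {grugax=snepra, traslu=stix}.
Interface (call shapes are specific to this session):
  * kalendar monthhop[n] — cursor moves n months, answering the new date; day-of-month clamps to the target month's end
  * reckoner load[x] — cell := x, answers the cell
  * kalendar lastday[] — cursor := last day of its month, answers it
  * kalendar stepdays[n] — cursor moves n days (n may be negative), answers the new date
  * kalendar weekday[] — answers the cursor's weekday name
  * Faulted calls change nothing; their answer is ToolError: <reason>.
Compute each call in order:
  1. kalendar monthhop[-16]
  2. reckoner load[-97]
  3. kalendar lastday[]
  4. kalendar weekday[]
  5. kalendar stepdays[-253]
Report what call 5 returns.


Answer: 2292-12-21

Derivation:
Next I call kalendar monthhop(n→-16), and get 2293-08-05.
I use reckoner load(x→-97), and see -97.
Calling kalendar lastday(), which returns 2293-08-31.
I call kalendar weekday, and observe Thursday.
I run kalendar stepdays(n→-253): 2292-12-21.


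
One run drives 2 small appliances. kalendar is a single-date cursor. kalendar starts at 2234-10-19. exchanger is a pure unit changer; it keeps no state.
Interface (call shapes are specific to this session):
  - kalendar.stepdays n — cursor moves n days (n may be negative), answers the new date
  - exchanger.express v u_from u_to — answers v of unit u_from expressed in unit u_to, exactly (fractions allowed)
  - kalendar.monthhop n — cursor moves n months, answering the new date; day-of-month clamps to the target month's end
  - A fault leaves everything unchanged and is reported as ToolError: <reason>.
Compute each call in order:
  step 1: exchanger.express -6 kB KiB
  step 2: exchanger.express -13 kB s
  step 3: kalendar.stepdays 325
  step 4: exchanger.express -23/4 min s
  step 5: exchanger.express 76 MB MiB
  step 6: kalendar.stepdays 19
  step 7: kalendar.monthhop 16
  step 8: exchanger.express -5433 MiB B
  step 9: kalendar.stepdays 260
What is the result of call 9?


Do: express[v='-6'; u_from='kB'; u_to='KiB']
See: -375/64
Do: express[v='-13'; u_from='kB'; u_to='s']
See: ToolError: incompatible units
Do: stepdays[n='325']
See: 2235-09-09
Do: express[v='-23/4'; u_from='min'; u_to='s']
See: -345
Do: express[v='76'; u_from='MB'; u_to='MiB']
See: 296875/4096
Do: stepdays[n='19']
See: 2235-09-28
Do: monthhop[n='16']
See: 2237-01-28
Do: express[v='-5433'; u_from='MiB'; u_to='B']
See: -5696913408
Do: stepdays[n='260']
See: 2237-10-15

Answer: 2237-10-15


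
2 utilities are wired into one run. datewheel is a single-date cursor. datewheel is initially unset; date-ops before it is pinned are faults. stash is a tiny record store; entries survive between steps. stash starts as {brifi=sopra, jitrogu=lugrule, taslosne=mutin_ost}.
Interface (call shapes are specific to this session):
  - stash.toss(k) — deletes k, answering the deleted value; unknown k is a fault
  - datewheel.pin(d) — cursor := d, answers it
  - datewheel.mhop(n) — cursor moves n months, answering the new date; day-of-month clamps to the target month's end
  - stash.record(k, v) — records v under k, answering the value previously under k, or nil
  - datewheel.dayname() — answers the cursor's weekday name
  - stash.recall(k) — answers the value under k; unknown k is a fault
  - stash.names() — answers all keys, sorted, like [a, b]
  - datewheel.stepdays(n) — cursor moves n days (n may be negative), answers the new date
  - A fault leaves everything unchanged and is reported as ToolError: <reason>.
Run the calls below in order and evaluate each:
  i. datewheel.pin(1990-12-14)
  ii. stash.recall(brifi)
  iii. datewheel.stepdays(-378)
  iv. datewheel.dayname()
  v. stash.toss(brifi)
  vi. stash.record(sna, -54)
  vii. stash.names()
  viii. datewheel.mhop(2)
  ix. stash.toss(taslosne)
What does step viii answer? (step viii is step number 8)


Answer: 1990-02-01

Derivation:
I use datewheel.pin on 1990-12-14, yielding 1990-12-14.
I call stash.recall on brifi, — result: sopra.
Invoking datewheel.stepdays on -378: 1989-12-01.
Invoking datewheel.dayname(), giving Friday.
I call stash.toss on brifi, — result: sopra.
Then stash.record on sna, -54, giving nil.
Then stash.names(), → [jitrogu, sna, taslosne].
Using datewheel.mhop on 2, giving 1990-02-01.
I try stash.toss on taslosne, and see mutin_ost.


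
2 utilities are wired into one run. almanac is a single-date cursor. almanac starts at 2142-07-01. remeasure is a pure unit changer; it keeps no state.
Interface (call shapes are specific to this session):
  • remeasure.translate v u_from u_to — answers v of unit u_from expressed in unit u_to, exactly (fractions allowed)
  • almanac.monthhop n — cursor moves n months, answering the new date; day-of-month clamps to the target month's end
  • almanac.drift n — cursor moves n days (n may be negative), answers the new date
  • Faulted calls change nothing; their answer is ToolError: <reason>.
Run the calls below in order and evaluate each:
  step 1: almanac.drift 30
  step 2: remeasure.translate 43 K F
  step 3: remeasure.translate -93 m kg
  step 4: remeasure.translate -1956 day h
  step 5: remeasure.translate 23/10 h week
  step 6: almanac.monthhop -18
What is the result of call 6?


Answer: 2141-01-31

Derivation:
% drift(30) == 2142-07-31
% translate(43, K, F) == -38227/100
% translate(-93, m, kg) == ToolError: incompatible units
% translate(-1956, day, h) == -46944
% translate(23/10, h, week) == 23/1680
% monthhop(-18) == 2141-01-31


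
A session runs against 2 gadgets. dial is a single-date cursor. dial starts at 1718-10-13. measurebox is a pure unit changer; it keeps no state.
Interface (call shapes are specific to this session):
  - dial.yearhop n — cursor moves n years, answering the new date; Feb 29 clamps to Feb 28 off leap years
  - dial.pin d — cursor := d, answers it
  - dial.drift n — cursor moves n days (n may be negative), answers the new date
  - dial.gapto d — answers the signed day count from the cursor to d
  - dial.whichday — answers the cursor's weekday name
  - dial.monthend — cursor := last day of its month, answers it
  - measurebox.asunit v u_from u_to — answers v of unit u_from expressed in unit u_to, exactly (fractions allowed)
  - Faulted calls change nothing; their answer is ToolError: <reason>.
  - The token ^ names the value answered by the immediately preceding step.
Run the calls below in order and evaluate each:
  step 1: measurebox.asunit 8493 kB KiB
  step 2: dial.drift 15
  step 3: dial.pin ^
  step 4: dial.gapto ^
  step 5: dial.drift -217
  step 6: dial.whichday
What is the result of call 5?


Now I run asunit with v→8493, u_from→kB, u_to→KiB, which returns 1061625/128.
I call drift with n→15, giving 1718-10-28.
Then pin with d→^, which returns 1718-10-28.
I try gapto with d→^, giving 0.
Using drift with n→-217, which returns 1718-03-25.
I invoke whichday(), giving Friday.

Answer: 1718-03-25


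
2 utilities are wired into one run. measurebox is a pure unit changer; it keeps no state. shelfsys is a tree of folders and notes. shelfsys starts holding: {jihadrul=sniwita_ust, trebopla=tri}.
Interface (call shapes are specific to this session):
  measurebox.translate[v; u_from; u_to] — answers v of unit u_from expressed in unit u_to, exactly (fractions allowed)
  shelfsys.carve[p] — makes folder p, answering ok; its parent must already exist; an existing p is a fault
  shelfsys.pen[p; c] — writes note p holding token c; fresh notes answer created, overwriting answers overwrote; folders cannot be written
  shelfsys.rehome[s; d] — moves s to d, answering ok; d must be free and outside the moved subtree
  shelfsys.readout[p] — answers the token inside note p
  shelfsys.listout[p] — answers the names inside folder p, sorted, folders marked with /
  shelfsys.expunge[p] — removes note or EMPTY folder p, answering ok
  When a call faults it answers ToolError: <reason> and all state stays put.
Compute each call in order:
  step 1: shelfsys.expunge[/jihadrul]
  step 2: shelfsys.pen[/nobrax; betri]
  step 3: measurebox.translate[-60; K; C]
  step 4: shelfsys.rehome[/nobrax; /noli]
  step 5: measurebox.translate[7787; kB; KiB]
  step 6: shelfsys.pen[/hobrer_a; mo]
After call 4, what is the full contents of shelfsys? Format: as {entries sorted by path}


Answer: {noli=betri, trebopla=tri}

Derivation:
[in] shelfsys.expunge p: /jihadrul
:: ok
[in] shelfsys.pen p: /nobrax c: betri
:: created
[in] measurebox.translate v: -60 u_from: K u_to: C
:: -6663/20
[in] shelfsys.rehome s: /nobrax d: /noli
:: ok
[in] measurebox.translate v: 7787 u_from: kB u_to: KiB
:: 973375/128
[in] shelfsys.pen p: /hobrer_a c: mo
:: created


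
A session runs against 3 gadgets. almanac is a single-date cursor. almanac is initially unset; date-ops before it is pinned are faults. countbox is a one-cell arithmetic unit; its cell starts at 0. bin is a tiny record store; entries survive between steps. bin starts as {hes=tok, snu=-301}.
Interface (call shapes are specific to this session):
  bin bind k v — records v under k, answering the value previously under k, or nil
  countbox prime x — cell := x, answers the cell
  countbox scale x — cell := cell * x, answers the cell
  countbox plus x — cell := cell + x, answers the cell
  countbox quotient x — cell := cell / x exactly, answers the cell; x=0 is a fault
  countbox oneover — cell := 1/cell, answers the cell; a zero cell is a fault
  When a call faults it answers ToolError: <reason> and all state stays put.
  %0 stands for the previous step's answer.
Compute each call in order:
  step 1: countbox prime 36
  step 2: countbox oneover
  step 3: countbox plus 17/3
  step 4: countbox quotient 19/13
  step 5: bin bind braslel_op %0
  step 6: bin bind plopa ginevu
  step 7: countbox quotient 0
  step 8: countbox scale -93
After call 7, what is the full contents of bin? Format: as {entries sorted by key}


Answer: {braslel_op=2665/684, hes=tok, plopa=ginevu, snu=-301}

Derivation:
Do: countbox prime[x='36']
See: 36
Do: countbox oneover[]
See: 1/36
Do: countbox plus[x='17/3']
See: 205/36
Do: countbox quotient[x='19/13']
See: 2665/684
Do: bin bind[k='braslel_op'; v='%0']
See: nil
Do: bin bind[k='plopa'; v='ginevu']
See: nil
Do: countbox quotient[x='0']
See: ToolError: division by zero
Do: countbox scale[x='-93']
See: -82615/228
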